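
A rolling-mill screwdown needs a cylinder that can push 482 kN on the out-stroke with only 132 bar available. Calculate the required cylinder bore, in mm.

D ≈ 216 mm

Extension force acts on the full piston face: F = P × (π/4)D².
D = √(4F / (πP)) = √(4 × 482 kN / (π × 132 bar))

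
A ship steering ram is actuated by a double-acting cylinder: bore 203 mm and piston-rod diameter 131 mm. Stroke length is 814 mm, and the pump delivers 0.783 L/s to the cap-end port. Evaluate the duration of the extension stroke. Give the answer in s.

Cap-side area A_cap = π/4 × (203 mm)² = 32370 mm^2
Swept volume V = A × L; t = V / Q = A·L / Q

t ≈ 33.6 s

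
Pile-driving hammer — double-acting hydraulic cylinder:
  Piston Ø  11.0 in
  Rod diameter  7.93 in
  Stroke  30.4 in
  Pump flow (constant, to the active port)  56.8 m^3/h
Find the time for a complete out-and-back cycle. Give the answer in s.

Cap-side area A_cap = π/4 × (11.0 in)² = 95.03 in^2
Rod-side annular area A_ann = π/4 × (11.0² − 7.93²) = 45.64 in^2
t_ext = A_cap·L/Q = 3.001 s
t_ret = A_ann·L/Q = 1.441 s
t_cycle = t_ext + t_ret

t ≈ 4.44 s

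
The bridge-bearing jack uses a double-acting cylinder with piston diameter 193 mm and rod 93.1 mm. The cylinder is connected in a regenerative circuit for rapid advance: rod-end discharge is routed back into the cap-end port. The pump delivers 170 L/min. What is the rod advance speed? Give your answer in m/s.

v ≈ 0.416 m/s

In regeneration the rod-end outflow joins the pump flow into the cap end, so the net volume the pump must supply per unit advance equals the rod cross-section area.
Rod cross-section A_rod = π/4 × (93.1 mm)² = 6808 mm^2
v = Q_pump / A_rod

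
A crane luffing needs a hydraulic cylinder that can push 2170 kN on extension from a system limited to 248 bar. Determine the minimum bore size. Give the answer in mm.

D ≈ 334 mm

Extension force acts on the full piston face: F = P × (π/4)D².
D = √(4F / (πP)) = √(4 × 2170 kN / (π × 248 bar))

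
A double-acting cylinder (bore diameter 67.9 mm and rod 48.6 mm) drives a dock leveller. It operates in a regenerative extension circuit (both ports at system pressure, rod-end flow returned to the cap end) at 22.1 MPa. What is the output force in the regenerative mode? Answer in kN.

F ≈ 41.0 kN

With equal pressure on both faces, forces on the annular region cancel; the net push is pressure × rod cross-section.
Rod cross-section A_rod = π/4 × (48.6 mm)² = 1855 mm^2
F = P × A_rod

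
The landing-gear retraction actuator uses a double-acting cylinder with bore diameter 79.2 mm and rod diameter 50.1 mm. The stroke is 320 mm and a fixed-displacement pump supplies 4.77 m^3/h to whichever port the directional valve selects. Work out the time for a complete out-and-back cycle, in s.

Cap-side area A_cap = π/4 × (79.2 mm)² = 4927 mm^2
Rod-side annular area A_ann = π/4 × (79.2² − 50.1²) = 2955 mm^2
t_ext = A_cap·L/Q = 1.190 s
t_ret = A_ann·L/Q = 0.7137 s
t_cycle = t_ext + t_ret

t ≈ 1.90 s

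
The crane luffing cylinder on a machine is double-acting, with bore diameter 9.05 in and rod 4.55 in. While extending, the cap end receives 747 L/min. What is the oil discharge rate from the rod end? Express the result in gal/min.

Q_out ≈ 147 gal/min

Cap-side area A_cap = π/4 × (9.05 in)² = 64.33 in^2
Rod-side annular area A_ann = π/4 × (9.05² − 4.55²) = 48.07 in^2
Piston speed v = Q_in/A_cap; rod-end outflow Q_out = v × A_ann = Q_in × A_ann/A_cap.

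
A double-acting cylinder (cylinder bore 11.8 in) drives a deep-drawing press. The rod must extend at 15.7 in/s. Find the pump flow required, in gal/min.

Q ≈ 446 gal/min

Cap-side area A_cap = π/4 × (11.8 in)² = 109.4 in^2
Q = A × v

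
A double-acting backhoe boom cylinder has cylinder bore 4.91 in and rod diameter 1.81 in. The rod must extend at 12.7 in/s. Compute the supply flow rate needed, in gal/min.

Q ≈ 62.5 gal/min

Cap-side area A_cap = π/4 × (4.91 in)² = 18.93 in^2
Q = A × v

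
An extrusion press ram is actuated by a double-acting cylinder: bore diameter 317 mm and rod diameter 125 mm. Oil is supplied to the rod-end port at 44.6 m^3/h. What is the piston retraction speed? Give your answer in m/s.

Rod-side annular area A_ann = π/4 × (317² − 125²) = 66650 mm^2
Flow into the rod-end port fills the annular volume.
v = Q / A

v ≈ 0.186 m/s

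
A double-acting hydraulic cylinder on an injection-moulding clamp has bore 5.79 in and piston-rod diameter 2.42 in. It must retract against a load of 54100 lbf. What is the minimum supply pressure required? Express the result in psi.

P ≈ 2490 psi

Rod-side annular area A_ann = π/4 × (5.79² − 2.42²) = 21.73 in^2
Retraction: pressure acts on the annular area.
P = F / A = 54100 lbf / A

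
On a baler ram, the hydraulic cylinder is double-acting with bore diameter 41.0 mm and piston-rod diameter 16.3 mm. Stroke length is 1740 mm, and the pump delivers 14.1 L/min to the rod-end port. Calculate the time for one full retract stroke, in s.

Rod-side annular area A_ann = π/4 × (41.0² − 16.3²) = 1112 mm^2
Swept volume V = A × L; t = V / Q = A·L / Q

t ≈ 8.23 s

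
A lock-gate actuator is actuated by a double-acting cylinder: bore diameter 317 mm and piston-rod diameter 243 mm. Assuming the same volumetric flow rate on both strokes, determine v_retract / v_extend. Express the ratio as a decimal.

v_ret/v_ext ≈ 2.42

Cap-side area A_cap = π/4 × (317 mm)² = 78920 mm^2
Rod-side annular area A_ann = π/4 × (317² − 243²) = 32550 mm^2
For equal Q, v ∝ 1/A, so v_ret/v_ext = A_cap/A_ann.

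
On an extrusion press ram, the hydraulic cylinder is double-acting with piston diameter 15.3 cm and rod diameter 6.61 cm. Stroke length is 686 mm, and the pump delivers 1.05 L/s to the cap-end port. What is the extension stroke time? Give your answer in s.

t ≈ 12.0 s

Cap-side area A_cap = π/4 × (15.3 cm)² = 183.9 cm^2
Swept volume V = A × L; t = V / Q = A·L / Q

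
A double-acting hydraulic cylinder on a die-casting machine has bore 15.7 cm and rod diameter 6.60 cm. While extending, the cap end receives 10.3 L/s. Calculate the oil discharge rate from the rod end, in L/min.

Q_out ≈ 509 L/min

Cap-side area A_cap = π/4 × (15.7 cm)² = 193.6 cm^2
Rod-side annular area A_ann = π/4 × (15.7² − 6.60²) = 159.4 cm^2
Piston speed v = Q_in/A_cap; rod-end outflow Q_out = v × A_ann = Q_in × A_ann/A_cap.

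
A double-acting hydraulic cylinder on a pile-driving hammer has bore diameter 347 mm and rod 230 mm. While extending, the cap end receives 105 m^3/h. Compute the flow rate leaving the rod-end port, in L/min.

Cap-side area A_cap = π/4 × (347 mm)² = 94570 mm^2
Rod-side annular area A_ann = π/4 × (347² − 230²) = 53020 mm^2
Piston speed v = Q_in/A_cap; rod-end outflow Q_out = v × A_ann = Q_in × A_ann/A_cap.

Q_out ≈ 981 L/min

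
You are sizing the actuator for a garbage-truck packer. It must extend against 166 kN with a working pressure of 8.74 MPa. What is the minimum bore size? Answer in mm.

D ≈ 156 mm

Extension force acts on the full piston face: F = P × (π/4)D².
D = √(4F / (πP)) = √(4 × 166 kN / (π × 8.74 MPa))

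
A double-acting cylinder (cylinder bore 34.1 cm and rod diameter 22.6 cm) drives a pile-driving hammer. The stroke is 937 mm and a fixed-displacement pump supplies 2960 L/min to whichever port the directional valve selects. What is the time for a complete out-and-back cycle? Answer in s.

Cap-side area A_cap = π/4 × (34.1 cm)² = 913.3 cm^2
Rod-side annular area A_ann = π/4 × (34.1² − 22.6²) = 512.1 cm^2
t_ext = A_cap·L/Q = 1.735 s
t_ret = A_ann·L/Q = 0.9727 s
t_cycle = t_ext + t_ret

t ≈ 2.71 s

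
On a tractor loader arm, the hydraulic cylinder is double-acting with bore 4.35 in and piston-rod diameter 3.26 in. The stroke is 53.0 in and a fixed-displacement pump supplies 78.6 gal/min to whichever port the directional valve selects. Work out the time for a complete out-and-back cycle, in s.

t ≈ 3.74 s

Cap-side area A_cap = π/4 × (4.35 in)² = 14.86 in^2
Rod-side annular area A_ann = π/4 × (4.35² − 3.26²) = 6.515 in^2
t_ext = A_cap·L/Q = 2.603 s
t_ret = A_ann·L/Q = 1.141 s
t_cycle = t_ext + t_ret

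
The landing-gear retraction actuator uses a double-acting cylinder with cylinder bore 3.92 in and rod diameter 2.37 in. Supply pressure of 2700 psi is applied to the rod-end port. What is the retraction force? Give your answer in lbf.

Rod-side annular area A_ann = π/4 × (3.92² − 2.37²) = 7.657 in^2
On retraction the pressure acts on the annular area (bore minus rod).
F = P × A_ann

F ≈ 20700 lbf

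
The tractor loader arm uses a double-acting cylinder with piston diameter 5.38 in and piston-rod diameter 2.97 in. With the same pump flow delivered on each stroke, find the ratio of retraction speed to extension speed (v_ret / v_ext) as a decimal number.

v_ret/v_ext ≈ 1.44

Cap-side area A_cap = π/4 × (5.38 in)² = 22.73 in^2
Rod-side annular area A_ann = π/4 × (5.38² − 2.97²) = 15.80 in^2
For equal Q, v ∝ 1/A, so v_ret/v_ext = A_cap/A_ann.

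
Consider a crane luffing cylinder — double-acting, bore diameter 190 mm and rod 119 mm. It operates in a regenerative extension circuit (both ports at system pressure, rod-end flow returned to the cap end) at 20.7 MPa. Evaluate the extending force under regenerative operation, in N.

F ≈ 2.30e5 N

With equal pressure on both faces, forces on the annular region cancel; the net push is pressure × rod cross-section.
Rod cross-section A_rod = π/4 × (119 mm)² = 11120 mm^2
F = P × A_rod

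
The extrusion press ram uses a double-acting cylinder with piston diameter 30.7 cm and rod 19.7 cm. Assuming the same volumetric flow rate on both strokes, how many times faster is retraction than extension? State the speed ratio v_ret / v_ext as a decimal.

v_ret/v_ext ≈ 1.70

Cap-side area A_cap = π/4 × (30.7 cm)² = 740.2 cm^2
Rod-side annular area A_ann = π/4 × (30.7² − 19.7²) = 435.4 cm^2
For equal Q, v ∝ 1/A, so v_ret/v_ext = A_cap/A_ann.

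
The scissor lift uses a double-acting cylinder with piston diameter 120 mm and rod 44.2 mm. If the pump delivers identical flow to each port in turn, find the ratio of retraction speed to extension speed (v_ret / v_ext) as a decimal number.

v_ret/v_ext ≈ 1.16

Cap-side area A_cap = π/4 × (120 mm)² = 11310 mm^2
Rod-side annular area A_ann = π/4 × (120² − 44.2²) = 9775 mm^2
For equal Q, v ∝ 1/A, so v_ret/v_ext = A_cap/A_ann.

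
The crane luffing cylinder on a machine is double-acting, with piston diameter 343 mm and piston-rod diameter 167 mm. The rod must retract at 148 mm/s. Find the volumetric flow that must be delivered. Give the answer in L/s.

Q ≈ 10.4 L/s

Rod-side annular area A_ann = π/4 × (343² − 167²) = 70500 mm^2
Q = A × v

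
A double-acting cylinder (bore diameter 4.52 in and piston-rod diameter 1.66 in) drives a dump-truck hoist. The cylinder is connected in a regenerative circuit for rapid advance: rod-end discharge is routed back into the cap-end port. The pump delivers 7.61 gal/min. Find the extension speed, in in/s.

In regeneration the rod-end outflow joins the pump flow into the cap end, so the net volume the pump must supply per unit advance equals the rod cross-section area.
Rod cross-section A_rod = π/4 × (1.66 in)² = 2.164 in^2
v = Q_pump / A_rod

v ≈ 13.5 in/s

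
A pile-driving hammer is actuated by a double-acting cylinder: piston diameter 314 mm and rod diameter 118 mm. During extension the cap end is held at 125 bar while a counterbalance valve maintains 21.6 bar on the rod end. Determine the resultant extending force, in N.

Cap-side area A_cap = π/4 × (314 mm)² = 77440 mm^2
Rod-side annular area A_ann = π/4 × (314² − 118²) = 66500 mm^2
Net thrust = P_cap·A_cap − P_rod·A_ann = 9.680e5 N − 1.436e5 N

F ≈ 8.24e5 N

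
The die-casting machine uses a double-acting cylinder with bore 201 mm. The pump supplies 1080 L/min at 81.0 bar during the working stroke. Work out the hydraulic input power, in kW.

Hydraulic power = P × Q

W ≈ 146 kW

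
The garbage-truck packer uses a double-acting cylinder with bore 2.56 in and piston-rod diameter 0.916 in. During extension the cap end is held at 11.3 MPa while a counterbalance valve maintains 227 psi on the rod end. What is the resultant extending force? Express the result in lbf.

Cap-side area A_cap = π/4 × (2.56 in)² = 5.147 in^2
Rod-side annular area A_ann = π/4 × (2.56² − 0.916²) = 4.488 in^2
Net thrust = P_cap·A_cap − P_rod·A_ann = 8436 lbf − 1019 lbf

F ≈ 7420 lbf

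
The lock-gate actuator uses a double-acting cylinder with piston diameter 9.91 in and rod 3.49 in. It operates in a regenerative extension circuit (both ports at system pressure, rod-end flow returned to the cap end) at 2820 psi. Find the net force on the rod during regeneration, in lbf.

With equal pressure on both faces, forces on the annular region cancel; the net push is pressure × rod cross-section.
Rod cross-section A_rod = π/4 × (3.49 in)² = 9.566 in^2
F = P × A_rod

F ≈ 27000 lbf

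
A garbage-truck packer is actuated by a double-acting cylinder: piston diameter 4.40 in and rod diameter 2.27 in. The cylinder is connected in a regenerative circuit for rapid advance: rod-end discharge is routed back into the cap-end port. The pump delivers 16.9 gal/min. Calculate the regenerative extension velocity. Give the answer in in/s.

In regeneration the rod-end outflow joins the pump flow into the cap end, so the net volume the pump must supply per unit advance equals the rod cross-section area.
Rod cross-section A_rod = π/4 × (2.27 in)² = 4.047 in^2
v = Q_pump / A_rod

v ≈ 16.1 in/s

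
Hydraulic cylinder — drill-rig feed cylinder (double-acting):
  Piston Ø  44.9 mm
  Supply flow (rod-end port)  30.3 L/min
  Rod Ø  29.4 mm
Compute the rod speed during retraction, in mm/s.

v ≈ 558 mm/s

Rod-side annular area A_ann = π/4 × (44.9² − 29.4²) = 904.5 mm^2
Flow into the rod-end port fills the annular volume.
v = Q / A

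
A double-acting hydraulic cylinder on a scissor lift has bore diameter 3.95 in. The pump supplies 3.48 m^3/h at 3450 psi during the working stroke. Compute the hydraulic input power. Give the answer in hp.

Hydraulic power = P × Q

W ≈ 30.8 hp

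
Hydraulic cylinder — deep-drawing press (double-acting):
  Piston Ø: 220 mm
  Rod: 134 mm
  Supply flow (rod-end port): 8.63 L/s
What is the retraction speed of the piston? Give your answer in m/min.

Rod-side annular area A_ann = π/4 × (220² − 134²) = 23910 mm^2
Flow into the rod-end port fills the annular volume.
v = Q / A

v ≈ 21.7 m/min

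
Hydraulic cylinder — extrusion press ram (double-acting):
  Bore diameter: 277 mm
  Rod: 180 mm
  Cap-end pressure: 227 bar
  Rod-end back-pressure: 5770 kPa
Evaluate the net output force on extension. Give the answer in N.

Cap-side area A_cap = π/4 × (277 mm)² = 60260 mm^2
Rod-side annular area A_ann = π/4 × (277² − 180²) = 34820 mm^2
Net thrust = P_cap·A_cap − P_rod·A_ann = 1.368e6 N − 2.009e5 N

F ≈ 1.17e6 N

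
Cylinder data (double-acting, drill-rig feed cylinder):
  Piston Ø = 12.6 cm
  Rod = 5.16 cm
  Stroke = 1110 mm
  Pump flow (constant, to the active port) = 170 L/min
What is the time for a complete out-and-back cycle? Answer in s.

Cap-side area A_cap = π/4 × (12.6 cm)² = 124.7 cm^2
Rod-side annular area A_ann = π/4 × (12.6² − 5.16²) = 103.8 cm^2
t_ext = A_cap·L/Q = 4.885 s
t_ret = A_ann·L/Q = 4.066 s
t_cycle = t_ext + t_ret

t ≈ 8.95 s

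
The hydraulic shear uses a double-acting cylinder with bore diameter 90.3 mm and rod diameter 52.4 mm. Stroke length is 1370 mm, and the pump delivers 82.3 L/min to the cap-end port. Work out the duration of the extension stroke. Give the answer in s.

Cap-side area A_cap = π/4 × (90.3 mm)² = 6404 mm^2
Swept volume V = A × L; t = V / Q = A·L / Q

t ≈ 6.40 s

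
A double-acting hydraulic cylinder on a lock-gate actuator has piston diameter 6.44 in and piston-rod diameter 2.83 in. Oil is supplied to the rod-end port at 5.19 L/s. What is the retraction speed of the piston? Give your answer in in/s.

v ≈ 12.1 in/s

Rod-side annular area A_ann = π/4 × (6.44² − 2.83²) = 26.28 in^2
Flow into the rod-end port fills the annular volume.
v = Q / A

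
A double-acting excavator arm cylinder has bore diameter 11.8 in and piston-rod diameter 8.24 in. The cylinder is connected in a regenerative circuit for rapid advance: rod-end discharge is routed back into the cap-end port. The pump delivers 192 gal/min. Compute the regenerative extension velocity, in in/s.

v ≈ 13.9 in/s

In regeneration the rod-end outflow joins the pump flow into the cap end, so the net volume the pump must supply per unit advance equals the rod cross-section area.
Rod cross-section A_rod = π/4 × (8.24 in)² = 53.33 in^2
v = Q_pump / A_rod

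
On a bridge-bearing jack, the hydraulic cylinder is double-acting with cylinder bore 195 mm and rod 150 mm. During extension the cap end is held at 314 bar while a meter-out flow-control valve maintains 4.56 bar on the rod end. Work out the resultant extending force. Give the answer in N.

Cap-side area A_cap = π/4 × (195 mm)² = 29860 mm^2
Rod-side annular area A_ann = π/4 × (195² − 150²) = 12190 mm^2
Net thrust = P_cap·A_cap − P_rod·A_ann = 9.378e5 N − 5560 N

F ≈ 9.32e5 N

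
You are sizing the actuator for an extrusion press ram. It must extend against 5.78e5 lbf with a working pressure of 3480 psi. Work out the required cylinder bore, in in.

Extension force acts on the full piston face: F = P × (π/4)D².
D = √(4F / (πP)) = √(4 × 5.78e5 lbf / (π × 3480 psi))

D ≈ 14.5 in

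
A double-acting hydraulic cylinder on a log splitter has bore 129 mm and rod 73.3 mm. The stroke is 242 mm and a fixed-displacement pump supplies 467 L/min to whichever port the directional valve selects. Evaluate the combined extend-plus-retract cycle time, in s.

t ≈ 0.682 s

Cap-side area A_cap = π/4 × (129 mm)² = 13070 mm^2
Rod-side annular area A_ann = π/4 × (129² − 73.3²) = 8850 mm^2
t_ext = A_cap·L/Q = 0.4064 s
t_ret = A_ann·L/Q = 0.2752 s
t_cycle = t_ext + t_ret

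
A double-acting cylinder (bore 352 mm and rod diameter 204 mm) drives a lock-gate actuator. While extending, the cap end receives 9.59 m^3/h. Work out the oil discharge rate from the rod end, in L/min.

Cap-side area A_cap = π/4 × (352 mm)² = 97310 mm^2
Rod-side annular area A_ann = π/4 × (352² − 204²) = 64630 mm^2
Piston speed v = Q_in/A_cap; rod-end outflow Q_out = v × A_ann = Q_in × A_ann/A_cap.

Q_out ≈ 106 L/min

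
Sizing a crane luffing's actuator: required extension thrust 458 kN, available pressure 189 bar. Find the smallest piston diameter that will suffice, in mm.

Extension force acts on the full piston face: F = P × (π/4)D².
D = √(4F / (πP)) = √(4 × 458 kN / (π × 189 bar))

D ≈ 176 mm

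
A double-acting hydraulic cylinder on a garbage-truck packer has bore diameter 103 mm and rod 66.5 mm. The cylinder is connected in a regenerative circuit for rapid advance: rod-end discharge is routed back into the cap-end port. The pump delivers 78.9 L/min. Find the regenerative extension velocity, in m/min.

v ≈ 22.7 m/min

In regeneration the rod-end outflow joins the pump flow into the cap end, so the net volume the pump must supply per unit advance equals the rod cross-section area.
Rod cross-section A_rod = π/4 × (66.5 mm)² = 3473 mm^2
v = Q_pump / A_rod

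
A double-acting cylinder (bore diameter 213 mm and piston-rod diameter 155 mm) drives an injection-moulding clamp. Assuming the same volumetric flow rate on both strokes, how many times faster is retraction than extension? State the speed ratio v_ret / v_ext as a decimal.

v_ret/v_ext ≈ 2.13

Cap-side area A_cap = π/4 × (213 mm)² = 35630 mm^2
Rod-side annular area A_ann = π/4 × (213² − 155²) = 16760 mm^2
For equal Q, v ∝ 1/A, so v_ret/v_ext = A_cap/A_ann.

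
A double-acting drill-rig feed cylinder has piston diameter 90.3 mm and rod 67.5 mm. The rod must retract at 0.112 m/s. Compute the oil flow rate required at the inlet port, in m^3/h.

Q ≈ 1.14 m^3/h

Rod-side annular area A_ann = π/4 × (90.3² − 67.5²) = 2826 mm^2
Q = A × v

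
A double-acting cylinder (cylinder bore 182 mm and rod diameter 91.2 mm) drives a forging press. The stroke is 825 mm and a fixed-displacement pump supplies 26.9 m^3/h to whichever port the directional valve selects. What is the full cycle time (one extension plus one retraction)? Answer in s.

t ≈ 5.02 s

Cap-side area A_cap = π/4 × (182 mm)² = 26020 mm^2
Rod-side annular area A_ann = π/4 × (182² − 91.2²) = 19480 mm^2
t_ext = A_cap·L/Q = 2.872 s
t_ret = A_ann·L/Q = 2.151 s
t_cycle = t_ext + t_ret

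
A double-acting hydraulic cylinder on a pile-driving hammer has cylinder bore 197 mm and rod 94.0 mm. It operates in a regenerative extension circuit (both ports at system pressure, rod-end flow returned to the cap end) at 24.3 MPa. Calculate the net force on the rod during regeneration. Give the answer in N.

F ≈ 1.69e5 N

With equal pressure on both faces, forces on the annular region cancel; the net push is pressure × rod cross-section.
Rod cross-section A_rod = π/4 × (94.0 mm)² = 6940 mm^2
F = P × A_rod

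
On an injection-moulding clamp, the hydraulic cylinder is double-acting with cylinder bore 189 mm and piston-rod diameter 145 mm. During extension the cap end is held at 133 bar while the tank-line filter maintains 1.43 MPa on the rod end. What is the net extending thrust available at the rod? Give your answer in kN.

Cap-side area A_cap = π/4 × (189 mm)² = 28060 mm^2
Rod-side annular area A_ann = π/4 × (189² − 145²) = 11540 mm^2
Net thrust = P_cap·A_cap − P_rod·A_ann = 373.1 kN − 16.51 kN

F ≈ 357 kN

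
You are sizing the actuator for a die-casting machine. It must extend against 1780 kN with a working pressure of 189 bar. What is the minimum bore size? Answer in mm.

Extension force acts on the full piston face: F = P × (π/4)D².
D = √(4F / (πP)) = √(4 × 1780 kN / (π × 189 bar))

D ≈ 346 mm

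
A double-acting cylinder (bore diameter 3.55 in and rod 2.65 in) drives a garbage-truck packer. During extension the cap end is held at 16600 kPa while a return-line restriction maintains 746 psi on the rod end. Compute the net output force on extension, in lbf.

F ≈ 20600 lbf

Cap-side area A_cap = π/4 × (3.55 in)² = 9.898 in^2
Rod-side annular area A_ann = π/4 × (3.55² − 2.65²) = 4.383 in^2
Net thrust = P_cap·A_cap − P_rod·A_ann = 23830 lbf − 3269 lbf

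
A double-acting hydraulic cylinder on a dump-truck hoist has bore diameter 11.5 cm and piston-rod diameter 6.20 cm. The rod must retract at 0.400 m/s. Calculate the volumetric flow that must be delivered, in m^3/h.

Q ≈ 10.6 m^3/h

Rod-side annular area A_ann = π/4 × (11.5² − 6.20²) = 73.68 cm^2
Q = A × v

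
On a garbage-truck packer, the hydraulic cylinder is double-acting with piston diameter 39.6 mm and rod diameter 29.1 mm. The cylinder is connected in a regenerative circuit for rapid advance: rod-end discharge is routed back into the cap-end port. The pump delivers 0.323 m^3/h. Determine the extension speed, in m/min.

In regeneration the rod-end outflow joins the pump flow into the cap end, so the net volume the pump must supply per unit advance equals the rod cross-section area.
Rod cross-section A_rod = π/4 × (29.1 mm)² = 665.1 mm^2
v = Q_pump / A_rod

v ≈ 8.09 m/min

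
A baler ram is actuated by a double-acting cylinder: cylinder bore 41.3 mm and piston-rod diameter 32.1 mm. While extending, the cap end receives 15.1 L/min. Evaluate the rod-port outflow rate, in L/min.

Cap-side area A_cap = π/4 × (41.3 mm)² = 1340 mm^2
Rod-side annular area A_ann = π/4 × (41.3² − 32.1²) = 530.4 mm^2
Piston speed v = Q_in/A_cap; rod-end outflow Q_out = v × A_ann = Q_in × A_ann/A_cap.

Q_out ≈ 5.98 L/min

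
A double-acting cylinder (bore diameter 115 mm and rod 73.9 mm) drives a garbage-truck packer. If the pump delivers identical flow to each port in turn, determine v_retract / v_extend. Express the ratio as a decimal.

Cap-side area A_cap = π/4 × (115 mm)² = 10390 mm^2
Rod-side annular area A_ann = π/4 × (115² − 73.9²) = 6098 mm^2
For equal Q, v ∝ 1/A, so v_ret/v_ext = A_cap/A_ann.

v_ret/v_ext ≈ 1.70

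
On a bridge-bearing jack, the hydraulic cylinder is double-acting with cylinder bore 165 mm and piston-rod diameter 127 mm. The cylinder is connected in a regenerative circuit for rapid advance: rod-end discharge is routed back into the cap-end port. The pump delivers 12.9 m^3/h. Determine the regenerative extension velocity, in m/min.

v ≈ 17.0 m/min

In regeneration the rod-end outflow joins the pump flow into the cap end, so the net volume the pump must supply per unit advance equals the rod cross-section area.
Rod cross-section A_rod = π/4 × (127 mm)² = 12670 mm^2
v = Q_pump / A_rod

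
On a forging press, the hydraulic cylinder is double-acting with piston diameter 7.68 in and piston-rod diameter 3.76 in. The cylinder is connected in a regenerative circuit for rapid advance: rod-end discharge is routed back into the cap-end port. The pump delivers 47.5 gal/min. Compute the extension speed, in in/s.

v ≈ 16.5 in/s

In regeneration the rod-end outflow joins the pump flow into the cap end, so the net volume the pump must supply per unit advance equals the rod cross-section area.
Rod cross-section A_rod = π/4 × (3.76 in)² = 11.10 in^2
v = Q_pump / A_rod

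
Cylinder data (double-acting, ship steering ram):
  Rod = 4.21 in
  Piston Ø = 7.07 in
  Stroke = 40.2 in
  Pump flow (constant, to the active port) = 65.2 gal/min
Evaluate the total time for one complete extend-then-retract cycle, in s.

Cap-side area A_cap = π/4 × (7.07 in)² = 39.26 in^2
Rod-side annular area A_ann = π/4 × (7.07² − 4.21²) = 25.34 in^2
t_ext = A_cap·L/Q = 6.287 s
t_ret = A_ann·L/Q = 4.058 s
t_cycle = t_ext + t_ret

t ≈ 10.3 s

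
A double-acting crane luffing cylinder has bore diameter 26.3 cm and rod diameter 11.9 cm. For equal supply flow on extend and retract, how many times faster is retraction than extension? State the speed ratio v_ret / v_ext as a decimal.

Cap-side area A_cap = π/4 × (26.3 cm)² = 543.3 cm^2
Rod-side annular area A_ann = π/4 × (26.3² − 11.9²) = 432.0 cm^2
For equal Q, v ∝ 1/A, so v_ret/v_ext = A_cap/A_ann.

v_ret/v_ext ≈ 1.26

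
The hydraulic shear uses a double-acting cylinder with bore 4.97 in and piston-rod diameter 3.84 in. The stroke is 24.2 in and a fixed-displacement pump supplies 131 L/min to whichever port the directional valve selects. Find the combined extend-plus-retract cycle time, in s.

t ≈ 4.94 s

Cap-side area A_cap = π/4 × (4.97 in)² = 19.40 in^2
Rod-side annular area A_ann = π/4 × (4.97² − 3.84²) = 7.819 in^2
t_ext = A_cap·L/Q = 3.524 s
t_ret = A_ann·L/Q = 1.420 s
t_cycle = t_ext + t_ret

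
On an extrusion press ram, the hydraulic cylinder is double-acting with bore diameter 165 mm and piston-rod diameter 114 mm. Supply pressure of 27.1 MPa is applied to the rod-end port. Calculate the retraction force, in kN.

F ≈ 303 kN

Rod-side annular area A_ann = π/4 × (165² − 114²) = 11180 mm^2
On retraction the pressure acts on the annular area (bore minus rod).
F = P × A_ann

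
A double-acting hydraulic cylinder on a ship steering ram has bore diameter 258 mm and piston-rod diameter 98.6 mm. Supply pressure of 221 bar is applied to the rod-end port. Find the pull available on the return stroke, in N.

Rod-side annular area A_ann = π/4 × (258² − 98.6²) = 44640 mm^2
On retraction the pressure acts on the annular area (bore minus rod).
F = P × A_ann

F ≈ 9.87e5 N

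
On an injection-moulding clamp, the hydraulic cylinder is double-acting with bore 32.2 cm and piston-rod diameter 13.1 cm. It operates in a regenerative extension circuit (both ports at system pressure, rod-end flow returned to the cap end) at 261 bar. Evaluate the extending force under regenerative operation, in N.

With equal pressure on both faces, forces on the annular region cancel; the net push is pressure × rod cross-section.
Rod cross-section A_rod = π/4 × (13.1 cm)² = 134.8 cm^2
F = P × A_rod

F ≈ 3.52e5 N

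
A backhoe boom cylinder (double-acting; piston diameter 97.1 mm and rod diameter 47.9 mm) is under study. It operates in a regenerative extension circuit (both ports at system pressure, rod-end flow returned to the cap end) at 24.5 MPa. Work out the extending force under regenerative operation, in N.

With equal pressure on both faces, forces on the annular region cancel; the net push is pressure × rod cross-section.
Rod cross-section A_rod = π/4 × (47.9 mm)² = 1802 mm^2
F = P × A_rod

F ≈ 44100 N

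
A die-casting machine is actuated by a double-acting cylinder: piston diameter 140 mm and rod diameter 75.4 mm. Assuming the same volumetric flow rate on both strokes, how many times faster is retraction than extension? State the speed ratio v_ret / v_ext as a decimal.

Cap-side area A_cap = π/4 × (140 mm)² = 15390 mm^2
Rod-side annular area A_ann = π/4 × (140² − 75.4²) = 10930 mm^2
For equal Q, v ∝ 1/A, so v_ret/v_ext = A_cap/A_ann.

v_ret/v_ext ≈ 1.41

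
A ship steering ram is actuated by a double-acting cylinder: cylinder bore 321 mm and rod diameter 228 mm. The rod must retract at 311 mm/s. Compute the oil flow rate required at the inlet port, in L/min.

Rod-side annular area A_ann = π/4 × (321² − 228²) = 40100 mm^2
Q = A × v

Q ≈ 748 L/min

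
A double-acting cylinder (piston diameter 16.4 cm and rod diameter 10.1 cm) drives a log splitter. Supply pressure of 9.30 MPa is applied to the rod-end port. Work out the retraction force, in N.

Rod-side annular area A_ann = π/4 × (16.4² − 10.1²) = 131.1 cm^2
On retraction the pressure acts on the annular area (bore minus rod).
F = P × A_ann

F ≈ 1.22e5 N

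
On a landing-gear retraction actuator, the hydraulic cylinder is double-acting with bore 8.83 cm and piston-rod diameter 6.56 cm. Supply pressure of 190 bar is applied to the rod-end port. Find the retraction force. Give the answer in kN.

Rod-side annular area A_ann = π/4 × (8.83² − 6.56²) = 27.44 cm^2
On retraction the pressure acts on the annular area (bore minus rod).
F = P × A_ann

F ≈ 52.1 kN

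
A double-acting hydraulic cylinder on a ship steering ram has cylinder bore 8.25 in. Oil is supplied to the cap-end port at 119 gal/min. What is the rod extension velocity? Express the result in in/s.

Cap-side area A_cap = π/4 × (8.25 in)² = 53.46 in^2
v = Q / A

v ≈ 8.57 in/s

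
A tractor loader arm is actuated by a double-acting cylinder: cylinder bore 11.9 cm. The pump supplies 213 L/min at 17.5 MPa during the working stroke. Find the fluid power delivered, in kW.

W ≈ 62.1 kW

Hydraulic power = P × Q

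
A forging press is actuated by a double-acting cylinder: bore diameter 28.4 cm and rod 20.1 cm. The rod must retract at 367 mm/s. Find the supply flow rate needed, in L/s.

Rod-side annular area A_ann = π/4 × (28.4² − 20.1²) = 316.2 cm^2
Q = A × v

Q ≈ 11.6 L/s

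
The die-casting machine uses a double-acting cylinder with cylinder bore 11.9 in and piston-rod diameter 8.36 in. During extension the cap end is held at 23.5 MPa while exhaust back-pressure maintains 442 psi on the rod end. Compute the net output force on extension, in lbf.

Cap-side area A_cap = π/4 × (11.9 in)² = 111.2 in^2
Rod-side annular area A_ann = π/4 × (11.9² − 8.36²) = 56.33 in^2
Net thrust = P_cap·A_cap − P_rod·A_ann = 3.791e5 lbf − 24900 lbf

F ≈ 3.54e5 lbf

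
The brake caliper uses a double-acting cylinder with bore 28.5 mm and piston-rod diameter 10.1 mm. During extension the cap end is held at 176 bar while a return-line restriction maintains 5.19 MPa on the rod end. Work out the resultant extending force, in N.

Cap-side area A_cap = π/4 × (28.5 mm)² = 637.9 mm^2
Rod-side annular area A_ann = π/4 × (28.5² − 10.1²) = 557.8 mm^2
Net thrust = P_cap·A_cap − P_rod·A_ann = 11230 N − 2895 N

F ≈ 8330 N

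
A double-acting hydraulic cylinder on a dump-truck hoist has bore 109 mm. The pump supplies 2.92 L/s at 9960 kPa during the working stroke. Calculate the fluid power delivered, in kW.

W ≈ 29.1 kW

Hydraulic power = P × Q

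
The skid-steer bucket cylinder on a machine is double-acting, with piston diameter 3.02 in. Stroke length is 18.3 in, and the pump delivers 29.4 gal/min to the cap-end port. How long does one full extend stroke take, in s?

t ≈ 1.16 s

Cap-side area A_cap = π/4 × (3.02 in)² = 7.163 in^2
Swept volume V = A × L; t = V / Q = A·L / Q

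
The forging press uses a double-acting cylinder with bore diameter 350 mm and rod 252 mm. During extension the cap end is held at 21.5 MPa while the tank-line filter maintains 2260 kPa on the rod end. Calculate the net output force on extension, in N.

F ≈ 1.96e6 N

Cap-side area A_cap = π/4 × (350 mm)² = 96210 mm^2
Rod-side annular area A_ann = π/4 × (350² − 252²) = 46340 mm^2
Net thrust = P_cap·A_cap − P_rod·A_ann = 2.069e6 N − 1.047e5 N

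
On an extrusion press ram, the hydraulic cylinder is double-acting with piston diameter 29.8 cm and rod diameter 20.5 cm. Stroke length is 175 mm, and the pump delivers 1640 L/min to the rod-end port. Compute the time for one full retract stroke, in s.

t ≈ 0.235 s

Rod-side annular area A_ann = π/4 × (29.8² − 20.5²) = 367.4 cm^2
Swept volume V = A × L; t = V / Q = A·L / Q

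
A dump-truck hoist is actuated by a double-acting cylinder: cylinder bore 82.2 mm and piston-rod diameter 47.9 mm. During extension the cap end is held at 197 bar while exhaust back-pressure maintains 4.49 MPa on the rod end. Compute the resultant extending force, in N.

F ≈ 88800 N

Cap-side area A_cap = π/4 × (82.2 mm)² = 5307 mm^2
Rod-side annular area A_ann = π/4 × (82.2² − 47.9²) = 3505 mm^2
Net thrust = P_cap·A_cap − P_rod·A_ann = 1.045e5 N − 15740 N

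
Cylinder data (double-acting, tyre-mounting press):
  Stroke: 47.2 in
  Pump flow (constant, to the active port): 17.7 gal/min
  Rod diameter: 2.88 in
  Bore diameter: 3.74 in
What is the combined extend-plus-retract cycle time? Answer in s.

t ≈ 10.7 s

Cap-side area A_cap = π/4 × (3.74 in)² = 10.99 in^2
Rod-side annular area A_ann = π/4 × (3.74² − 2.88²) = 4.471 in^2
t_ext = A_cap·L/Q = 7.609 s
t_ret = A_ann·L/Q = 3.097 s
t_cycle = t_ext + t_ret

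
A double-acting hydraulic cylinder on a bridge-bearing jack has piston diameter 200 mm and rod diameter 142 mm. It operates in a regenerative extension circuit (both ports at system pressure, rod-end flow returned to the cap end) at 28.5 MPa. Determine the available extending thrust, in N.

F ≈ 4.51e5 N

With equal pressure on both faces, forces on the annular region cancel; the net push is pressure × rod cross-section.
Rod cross-section A_rod = π/4 × (142 mm)² = 15840 mm^2
F = P × A_rod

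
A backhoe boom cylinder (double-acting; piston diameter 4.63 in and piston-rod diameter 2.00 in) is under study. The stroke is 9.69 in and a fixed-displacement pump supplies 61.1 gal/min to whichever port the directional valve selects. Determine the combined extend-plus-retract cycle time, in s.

Cap-side area A_cap = π/4 × (4.63 in)² = 16.84 in^2
Rod-side annular area A_ann = π/4 × (4.63² − 2.00²) = 13.69 in^2
t_ext = A_cap·L/Q = 0.6935 s
t_ret = A_ann·L/Q = 0.5641 s
t_cycle = t_ext + t_ret

t ≈ 1.26 s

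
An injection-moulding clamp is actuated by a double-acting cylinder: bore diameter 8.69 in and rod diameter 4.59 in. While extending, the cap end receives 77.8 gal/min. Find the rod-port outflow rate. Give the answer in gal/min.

Q_out ≈ 56.1 gal/min

Cap-side area A_cap = π/4 × (8.69 in)² = 59.31 in^2
Rod-side annular area A_ann = π/4 × (8.69² − 4.59²) = 42.76 in^2
Piston speed v = Q_in/A_cap; rod-end outflow Q_out = v × A_ann = Q_in × A_ann/A_cap.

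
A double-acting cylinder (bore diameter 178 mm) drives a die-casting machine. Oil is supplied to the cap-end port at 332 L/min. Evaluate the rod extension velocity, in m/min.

Cap-side area A_cap = π/4 × (178 mm)² = 24880 mm^2
v = Q / A

v ≈ 13.3 m/min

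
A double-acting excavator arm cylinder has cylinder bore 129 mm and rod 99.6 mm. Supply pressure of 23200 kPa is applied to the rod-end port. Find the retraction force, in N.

F ≈ 1.22e5 N

Rod-side annular area A_ann = π/4 × (129² − 99.6²) = 5279 mm^2
On retraction the pressure acts on the annular area (bore minus rod).
F = P × A_ann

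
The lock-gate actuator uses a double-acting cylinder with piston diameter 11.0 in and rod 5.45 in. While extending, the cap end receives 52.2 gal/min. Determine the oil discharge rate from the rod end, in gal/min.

Cap-side area A_cap = π/4 × (11.0 in)² = 95.03 in^2
Rod-side annular area A_ann = π/4 × (11.0² − 5.45²) = 71.70 in^2
Piston speed v = Q_in/A_cap; rod-end outflow Q_out = v × A_ann = Q_in × A_ann/A_cap.

Q_out ≈ 39.4 gal/min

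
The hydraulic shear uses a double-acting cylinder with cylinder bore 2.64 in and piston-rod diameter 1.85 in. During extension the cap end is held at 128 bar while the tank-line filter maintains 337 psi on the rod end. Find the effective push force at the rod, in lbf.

Cap-side area A_cap = π/4 × (2.64 in)² = 5.474 in^2
Rod-side annular area A_ann = π/4 × (2.64² − 1.85²) = 2.786 in^2
Net thrust = P_cap·A_cap − P_rod·A_ann = 10160 lbf − 938.8 lbf

F ≈ 9220 lbf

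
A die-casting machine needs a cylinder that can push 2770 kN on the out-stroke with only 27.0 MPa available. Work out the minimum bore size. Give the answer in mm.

D ≈ 361 mm

Extension force acts on the full piston face: F = P × (π/4)D².
D = √(4F / (πP)) = √(4 × 2770 kN / (π × 27.0 MPa))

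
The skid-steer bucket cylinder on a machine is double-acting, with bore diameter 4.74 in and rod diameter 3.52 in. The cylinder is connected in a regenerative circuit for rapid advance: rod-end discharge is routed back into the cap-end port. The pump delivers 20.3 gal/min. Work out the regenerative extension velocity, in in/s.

v ≈ 8.03 in/s

In regeneration the rod-end outflow joins the pump flow into the cap end, so the net volume the pump must supply per unit advance equals the rod cross-section area.
Rod cross-section A_rod = π/4 × (3.52 in)² = 9.731 in^2
v = Q_pump / A_rod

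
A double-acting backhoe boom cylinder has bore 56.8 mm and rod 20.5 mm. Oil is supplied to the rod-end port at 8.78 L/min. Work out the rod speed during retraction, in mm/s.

Rod-side annular area A_ann = π/4 × (56.8² − 20.5²) = 2204 mm^2
Flow into the rod-end port fills the annular volume.
v = Q / A

v ≈ 66.4 mm/s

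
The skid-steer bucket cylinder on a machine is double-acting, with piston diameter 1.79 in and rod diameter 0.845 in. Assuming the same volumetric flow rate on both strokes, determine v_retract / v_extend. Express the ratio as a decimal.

v_ret/v_ext ≈ 1.29

Cap-side area A_cap = π/4 × (1.79 in)² = 2.516 in^2
Rod-side annular area A_ann = π/4 × (1.79² − 0.845²) = 1.956 in^2
For equal Q, v ∝ 1/A, so v_ret/v_ext = A_cap/A_ann.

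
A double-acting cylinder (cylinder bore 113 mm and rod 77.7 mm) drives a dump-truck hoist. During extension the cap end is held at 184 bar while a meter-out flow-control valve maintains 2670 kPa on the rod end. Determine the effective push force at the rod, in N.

Cap-side area A_cap = π/4 × (113 mm)² = 10030 mm^2
Rod-side annular area A_ann = π/4 × (113² − 77.7²) = 5287 mm^2
Net thrust = P_cap·A_cap − P_rod·A_ann = 1.845e5 N − 14120 N

F ≈ 1.70e5 N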